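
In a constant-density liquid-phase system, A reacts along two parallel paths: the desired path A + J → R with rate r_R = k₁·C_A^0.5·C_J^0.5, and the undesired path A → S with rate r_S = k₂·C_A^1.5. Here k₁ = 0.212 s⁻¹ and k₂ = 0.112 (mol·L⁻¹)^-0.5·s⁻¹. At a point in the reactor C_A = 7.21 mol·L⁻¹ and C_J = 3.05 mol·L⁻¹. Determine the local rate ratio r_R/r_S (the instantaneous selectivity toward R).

S_{R/S} = r_R/r_S = (k₁·C_A^0.5·C_J^0.5)/(k₂·C_A^1.5) = (k₁/k₂)·C_A⁻¹·C_J^0.5.
= (0.212×7.210^0.5×3.050^0.5) / (0.112×7.210^1.5) = 0.9942/2.168 = 0.458.
The undesired path is higher order in A, so low C_A (CSTR or dilute feed) favours R.

0.458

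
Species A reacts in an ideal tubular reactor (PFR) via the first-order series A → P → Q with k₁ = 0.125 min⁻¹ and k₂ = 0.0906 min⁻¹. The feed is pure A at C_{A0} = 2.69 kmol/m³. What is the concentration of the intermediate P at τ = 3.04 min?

For first-order series with pure A initially, C_P(τ) = k₁C_{A0}/(k₂−k₁)·(e^(−k₁τ) − e^(−k₂τ)).
e^(−k₁τ) = e^(−0.125×3.04) = e^(−0.3800) = 0.6839; e^(−k₂τ) = e^(−0.2754) = 0.7593.
C_P = 0.125×2.69/(0.0906−0.125) × (0.6839−0.7593) = (-9.775)×(-0.07539) = 0.7369 kmol/m³.

0.737 kmol/m³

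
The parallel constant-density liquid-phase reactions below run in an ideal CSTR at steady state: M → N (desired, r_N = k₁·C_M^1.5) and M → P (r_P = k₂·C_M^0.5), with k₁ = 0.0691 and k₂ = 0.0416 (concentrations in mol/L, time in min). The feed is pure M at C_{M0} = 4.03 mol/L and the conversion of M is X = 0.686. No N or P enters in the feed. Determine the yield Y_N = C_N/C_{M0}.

Exit C_M = C_{M0}(1−X) = 4.03×0.314 = 1.265 mol/L.
A CSTR operates uniformly at the exit composition, giving r_N = 0.09836 and r_P = 0.04680 (each k·C_M^n at C_M = 1.265).
Fraction of consumed M going to N: r_N/(r_N+r_P) = 0.6776.
C_N = 0.6776·C_{M0}·X = 0.6776×4.03×0.686 = 1.87 mol/L; Y_N = C_N/C_{M0} = 0.465.

0.465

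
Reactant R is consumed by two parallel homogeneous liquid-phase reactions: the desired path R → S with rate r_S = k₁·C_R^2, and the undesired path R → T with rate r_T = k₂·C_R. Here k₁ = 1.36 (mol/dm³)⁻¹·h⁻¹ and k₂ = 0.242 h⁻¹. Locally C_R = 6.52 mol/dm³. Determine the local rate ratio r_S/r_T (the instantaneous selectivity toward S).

36.6

S_{S/T} = r_S/r_T = (k₁·C_R^2)/(k₂·C_R) = (k₁/k₂)·C_R.
= (1.36×6.520^2) / (0.242×6.520) = 57.81/1.578 = 36.6.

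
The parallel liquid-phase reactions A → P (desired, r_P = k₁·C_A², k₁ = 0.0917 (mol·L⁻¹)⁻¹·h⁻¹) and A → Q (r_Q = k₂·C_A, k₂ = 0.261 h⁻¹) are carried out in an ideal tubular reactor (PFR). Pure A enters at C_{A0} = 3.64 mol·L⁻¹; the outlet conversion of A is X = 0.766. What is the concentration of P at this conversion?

1.19 mol·L⁻¹

C_A = C_{A0}(1−X) = 0.8518 mol·L⁻¹.
Along a PFR/batch, dC_Q/dC_A = −r_Q/(r_P+r_Q) = −k₂/(k₂+k₁·C_A).
Integrating from C_{A0} to C_A: C_Q = (0.261/0.0917)·ln[(0.261+0.0917·3.64)/(0.261+0.0917·0.852)] = 2.846·ln(0.5948/0.3391) = 1.599 mol·L⁻¹.
Then C_P = (C_{A0}−C_A) − C_Q = 2.788 − 1.599 = 1.189 mol·L⁻¹.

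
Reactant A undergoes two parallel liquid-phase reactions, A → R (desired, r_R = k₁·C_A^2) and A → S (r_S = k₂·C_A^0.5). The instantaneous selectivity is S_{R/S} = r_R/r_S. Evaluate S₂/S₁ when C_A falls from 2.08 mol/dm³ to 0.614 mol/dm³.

0.160

S_{R/S} = (k₁/k₂)·C_A^1.5, so S₂/S₁ = (C_{A,2}/C_{A,1})^1.5.
= (0.614/2.08)^1.5 = (0.2952)^1.5 = 0.160.
Selectivity toward R falls as C_A falls — high-concentration operation is favoured.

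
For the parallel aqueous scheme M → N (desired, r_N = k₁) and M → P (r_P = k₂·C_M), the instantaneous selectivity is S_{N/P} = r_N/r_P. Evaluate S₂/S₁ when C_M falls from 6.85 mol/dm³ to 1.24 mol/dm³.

5.52

S_{N/P} = (k₁/k₂)·C_M⁻¹, so S₂/S₁ = (C_{M,2}/C_{M,1})⁻¹.
= 6.85/1.24 = 5.52.
Selectivity toward N rises as C_M falls — low-concentration operation is favoured.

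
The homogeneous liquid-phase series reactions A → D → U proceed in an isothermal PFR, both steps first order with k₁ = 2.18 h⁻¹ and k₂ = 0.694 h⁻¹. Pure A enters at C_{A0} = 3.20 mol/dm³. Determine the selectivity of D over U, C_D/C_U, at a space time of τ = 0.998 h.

The intermediate concentration in a first-order A→B→C sequence is C_D = k₁C_{A0}(e^(−k₁τ) − e^(−k₂τ))/(k₂−k₁).
e^(−k₁τ) = e^(−2.18×0.998) = e^(−2.176) = 0.1135; e^(−k₂τ) = e^(−0.6926) = 0.5003.
C_D = 2.18×3.20/(0.694−2.18) × (0.1135−0.5003) = (-4.694)×(-0.3867) = 1.816 mol/dm³.
C_A = C_{A0}e^(−k₁τ) = 0.3633 mol/dm³, so C_U = C_{A0}−C_A−C_D = 1.021 mol/dm³; C_D/C_U = 1.78.

1.78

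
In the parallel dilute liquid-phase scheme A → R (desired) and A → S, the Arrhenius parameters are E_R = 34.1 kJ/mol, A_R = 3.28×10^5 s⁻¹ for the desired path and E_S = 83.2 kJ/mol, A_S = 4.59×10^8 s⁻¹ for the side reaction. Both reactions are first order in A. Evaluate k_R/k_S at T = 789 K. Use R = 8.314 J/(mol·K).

k_R/k_S = (A_R/A_S)·exp[−(E_R−E_S)/(RT)] = (A_R/A_S)·exp[(E_S−E_R)/(RT)].
(E_S−E_R)/(RT) = (83.2−34.1)×10³/(8.314×789) = 49100/6560 = 7.485.
k_R/k_S = (3.28×10^5/4.59×10^8)·exp(7.485) = 7.146×10^-4 × 1781 = 1.27.
Since E_R < E_S, lowering the temperature improves selectivity toward R.

1.27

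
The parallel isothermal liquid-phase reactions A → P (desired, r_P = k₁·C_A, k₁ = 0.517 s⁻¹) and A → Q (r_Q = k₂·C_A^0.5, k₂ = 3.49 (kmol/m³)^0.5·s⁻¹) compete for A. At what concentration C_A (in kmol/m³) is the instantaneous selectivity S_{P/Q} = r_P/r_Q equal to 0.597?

S_{P/Q} = (k₁/k₂)·C_A^0.5 ⇒ C_A = (S·k₂/k₁)^(2).
= (0.597×3.49/0.517)^(2) = (4.030)^(2) = 16.2 kmol/m³.

16.2 kmol/m³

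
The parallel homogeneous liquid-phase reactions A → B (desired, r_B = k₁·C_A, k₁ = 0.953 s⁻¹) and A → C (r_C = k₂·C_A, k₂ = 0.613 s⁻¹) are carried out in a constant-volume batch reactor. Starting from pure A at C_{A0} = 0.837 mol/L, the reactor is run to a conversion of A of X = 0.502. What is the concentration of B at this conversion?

0.256 mol/L

C_A = C_{A0}(1−X) = 0.4168 mol/L.
Both paths are first order in A, so the instantaneous fraction to B is constant: dC_B/d(−C_A) = k₁/(k₁+k₂) = 0.6086.
C_B = 0.6086·(C_{A0}−C_A) = 0.6086×0.4202 = 0.256 mol/L.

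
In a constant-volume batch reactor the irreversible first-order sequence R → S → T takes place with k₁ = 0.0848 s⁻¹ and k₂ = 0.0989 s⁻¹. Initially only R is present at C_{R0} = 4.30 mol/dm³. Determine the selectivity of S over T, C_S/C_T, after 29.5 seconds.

0.224

The intermediate concentration in a first-order A→B→C sequence is C_S = k₁C_{R0}(e^(−k₁t) − e^(−k₂t))/(k₂−k₁).
e^(−k₁t) = e^(−0.0848×29.5) = e^(−2.502) = 0.08195; e^(−k₂t) = e^(−2.918) = 0.05407.
C_S = 0.0848×4.30/(0.0989−0.0848) × (0.08195−0.05407) = 25.86×0.02789 = 0.7212 mol/dm³.
C_R = C_{R0}e^(−k₁t) = 0.3524 mol/dm³, so C_T = C_{R0}−C_R−C_S = 3.226 mol/dm³; C_S/C_T = 0.224.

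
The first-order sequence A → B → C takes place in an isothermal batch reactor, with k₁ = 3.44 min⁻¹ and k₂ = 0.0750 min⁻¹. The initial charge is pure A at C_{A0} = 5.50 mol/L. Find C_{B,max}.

At the optimum, C_{B,max}/C_{A0} = (k₁/k₂)^[k₂/(k₂−k₁)].
= (3.44/0.0750)^(0.0750/(0.0750−3.44)) = (45.87)^(-0.02229) = 0.9183.
C_{B,max} = 0.9183×5.50 = 5.05 mol/L.

5.05 mol/L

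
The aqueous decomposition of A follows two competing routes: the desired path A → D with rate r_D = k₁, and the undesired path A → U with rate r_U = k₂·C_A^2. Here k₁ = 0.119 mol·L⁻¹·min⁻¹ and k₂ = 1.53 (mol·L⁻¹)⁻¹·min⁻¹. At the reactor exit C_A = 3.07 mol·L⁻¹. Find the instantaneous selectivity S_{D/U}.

S_{D/U} = r_D/r_U = (k₁)/(k₂·C_A^2) = (k₁/k₂)·C_A^-2.
= (0.119) / (1.53×3.070^2) = 0.1190/14.42 = 0.00825.
The undesired path is higher order in A, so low C_A (CSTR or dilute feed) favours D.

0.00825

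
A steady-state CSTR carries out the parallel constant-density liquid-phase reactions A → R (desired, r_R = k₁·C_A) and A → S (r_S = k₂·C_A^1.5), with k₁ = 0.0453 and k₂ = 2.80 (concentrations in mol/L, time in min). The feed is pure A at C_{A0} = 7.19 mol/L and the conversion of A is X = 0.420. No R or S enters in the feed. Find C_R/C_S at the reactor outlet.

Exit C_A = C_{A0}(1−X) = 7.19×0.580 = 4.170 mol/L.
In a CSTR the entire volume is at exit conditions, so r_R = 0.0453×4.170 = 0.1889 and r_S = 2.80×4.170^1.5 = 23.84.
Overall selectivity = C_R/C_S = r_Rτ/(r_Sτ) = r_R/r_S = 0.00792.

0.00792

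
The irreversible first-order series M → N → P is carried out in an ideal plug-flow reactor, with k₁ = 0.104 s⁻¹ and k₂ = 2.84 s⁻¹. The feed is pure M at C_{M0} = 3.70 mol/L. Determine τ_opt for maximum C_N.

The intermediate peaks when r₁ = r₂, i.e. k₁e^(−k₁τ) = k₂e^(−k₂τ), giving τ_opt = ln(k₂/k₁)/(k₂−k₁).
= ln(2.84/0.104)/(2.84−0.104) = ln(27.31)/2.736 = 3.307/2.736 = 1.21 s.

1.21 s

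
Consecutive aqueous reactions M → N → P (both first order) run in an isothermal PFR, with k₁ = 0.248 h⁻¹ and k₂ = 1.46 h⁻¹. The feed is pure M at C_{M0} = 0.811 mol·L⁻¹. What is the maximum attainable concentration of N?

Evaluating C_N at τ_opt = ln(k₂/k₁)/(k₂−k₁) gives C_{N,max}/C_{M0} = (k₁/k₂)^[k₂/(k₂−k₁)].
= (0.248/1.46)^(1.46/(1.46−0.248)) = (0.1699)^(1.205) = 0.1182.
C_{N,max} = 0.1182×0.811 = 0.0958 mol·L⁻¹.

0.0958 mol·L⁻¹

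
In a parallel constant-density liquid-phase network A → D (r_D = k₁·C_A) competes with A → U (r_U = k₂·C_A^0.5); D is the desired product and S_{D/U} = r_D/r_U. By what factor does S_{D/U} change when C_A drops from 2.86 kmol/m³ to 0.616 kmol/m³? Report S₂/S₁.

0.464

S_{D/U} = (k₁/k₂)·C_A^0.5, so S₂/S₁ = (C_{A,2}/C_{A,1})^0.5.
= (0.616/2.86)^0.5 = (0.2154)^0.5 = 0.464.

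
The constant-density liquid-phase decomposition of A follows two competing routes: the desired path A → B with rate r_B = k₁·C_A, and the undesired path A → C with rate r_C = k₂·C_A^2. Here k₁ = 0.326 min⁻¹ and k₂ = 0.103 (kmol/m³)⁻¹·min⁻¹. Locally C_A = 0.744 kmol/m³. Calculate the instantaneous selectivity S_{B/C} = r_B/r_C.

4.25

S_{B/C} = r_B/r_C = (k₁·C_A)/(k₂·C_A^2) = (k₁/k₂)·C_A⁻¹.
= (0.326×0.7440) / (0.103×0.7440^2) = 0.2425/0.05701 = 4.25.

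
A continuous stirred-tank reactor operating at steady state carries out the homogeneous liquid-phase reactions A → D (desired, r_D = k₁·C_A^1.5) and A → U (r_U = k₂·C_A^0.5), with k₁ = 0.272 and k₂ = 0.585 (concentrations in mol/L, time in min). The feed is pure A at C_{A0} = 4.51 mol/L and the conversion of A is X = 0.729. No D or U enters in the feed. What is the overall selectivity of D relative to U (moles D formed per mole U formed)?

0.568

Exit C_A = C_{A0}(1−X) = 4.51×0.271 = 1.222 mol/L.
A CSTR operates uniformly at the exit composition, giving r_D = 0.3675 and r_U = 0.6467 (each k·C_A^n at C_A = 1.222).
Overall selectivity = C_D/C_U = r_Dτ/(r_Uτ) = r_D/r_U = 0.568.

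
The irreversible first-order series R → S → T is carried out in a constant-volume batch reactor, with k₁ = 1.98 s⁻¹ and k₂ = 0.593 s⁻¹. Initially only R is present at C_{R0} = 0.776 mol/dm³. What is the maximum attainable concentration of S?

Evaluating C_S at t_opt = ln(k₂/k₁)/(k₂−k₁) gives C_{S,max}/C_{R0} = (k₁/k₂)^[k₂/(k₂−k₁)].
= (1.98/0.593)^(0.593/(0.593−1.98)) = (3.339)^(-0.4275) = 0.5972.
C_{S,max} = 0.5972×0.776 = 0.463 mol/dm³.

0.463 mol/dm³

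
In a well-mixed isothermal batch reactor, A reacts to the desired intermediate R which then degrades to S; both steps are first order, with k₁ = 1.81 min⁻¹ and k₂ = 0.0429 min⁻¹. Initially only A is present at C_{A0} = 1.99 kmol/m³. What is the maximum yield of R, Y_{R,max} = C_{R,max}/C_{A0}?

At the optimum, C_{R,max}/C_{A0} = (k₁/k₂)^[k₂/(k₂−k₁)].
= (1.81/0.0429)^(0.0429/(0.0429−1.81)) = (42.19)^(-0.02428) = 0.9132.

0.913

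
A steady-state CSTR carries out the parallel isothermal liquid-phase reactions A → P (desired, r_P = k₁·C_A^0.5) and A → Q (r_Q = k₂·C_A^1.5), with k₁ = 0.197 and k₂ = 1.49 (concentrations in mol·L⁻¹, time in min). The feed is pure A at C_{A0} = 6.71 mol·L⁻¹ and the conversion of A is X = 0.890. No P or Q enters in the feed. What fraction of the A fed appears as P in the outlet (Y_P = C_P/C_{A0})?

Exit C_A = C_{A0}(1−X) = 6.71×0.110 = 0.7381 mol·L⁻¹.
In a CSTR the entire volume is at exit conditions, so r_P = 0.197×0.7381^0.5 = 0.1692 and r_Q = 1.49×0.7381^1.5 = 0.9448.
Fraction of consumed A going to P: r_P/(r_P+r_Q) = 0.1519.
C_P = 0.1519·C_{A0}·X = 0.1519×6.71×0.890 = 0.907 mol·L⁻¹; Y_P = C_P/C_{A0} = 0.135.

0.135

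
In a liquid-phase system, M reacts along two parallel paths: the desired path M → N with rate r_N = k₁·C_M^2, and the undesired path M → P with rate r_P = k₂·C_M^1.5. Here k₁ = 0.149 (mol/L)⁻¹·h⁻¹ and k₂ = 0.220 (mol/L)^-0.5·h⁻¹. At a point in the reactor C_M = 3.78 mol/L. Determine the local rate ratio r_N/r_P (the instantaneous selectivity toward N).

S_{N/P} = r_N/r_P = (k₁·C_M^2)/(k₂·C_M^1.5) = (k₁/k₂)·C_M^0.5.
= (0.149×3.780^2) / (0.220×3.780^1.5) = 2.129/1.617 = 1.32.
Since the desired path is higher order in M, keeping C_M high (PFR or concentrated feed) favours N.

1.32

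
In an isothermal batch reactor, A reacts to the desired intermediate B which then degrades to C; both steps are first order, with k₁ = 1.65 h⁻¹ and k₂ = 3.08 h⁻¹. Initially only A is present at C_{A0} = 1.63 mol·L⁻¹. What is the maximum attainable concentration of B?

Evaluating C_B at t_opt = ln(k₂/k₁)/(k₂−k₁) gives C_{B,max}/C_{A0} = (k₁/k₂)^[k₂/(k₂−k₁)].
= (1.65/3.08)^(3.08/(3.08−1.65)) = (0.5357)^(2.154) = 0.2607.
C_{B,max} = 0.2607×1.63 = 0.425 mol·L⁻¹.

0.425 mol·L⁻¹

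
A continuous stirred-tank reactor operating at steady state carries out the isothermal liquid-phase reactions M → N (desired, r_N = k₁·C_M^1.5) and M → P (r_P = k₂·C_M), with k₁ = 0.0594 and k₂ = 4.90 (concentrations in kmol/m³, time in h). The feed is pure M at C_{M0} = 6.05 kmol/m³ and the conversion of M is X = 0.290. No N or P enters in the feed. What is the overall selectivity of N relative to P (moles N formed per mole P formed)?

Exit C_M = C_{M0}(1−X) = 6.05×0.710 = 4.295 kmol/m³.
A CSTR operates uniformly at the exit composition, giving r_N = 0.5288 and r_P = 21.05 (each k·C_M^n at C_M = 4.295).
Overall selectivity = C_N/C_P = r_Nτ/(r_Pτ) = r_N/r_P = 0.0251.

0.0251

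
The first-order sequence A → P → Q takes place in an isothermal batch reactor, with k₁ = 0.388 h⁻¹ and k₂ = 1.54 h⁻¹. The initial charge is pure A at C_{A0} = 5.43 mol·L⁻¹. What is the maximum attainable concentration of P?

0.860 mol·L⁻¹

Evaluating C_P at t_opt = ln(k₂/k₁)/(k₂−k₁) gives C_{P,max}/C_{A0} = (k₁/k₂)^[k₂/(k₂−k₁)].
= (0.388/1.54)^(1.54/(1.54−0.388)) = (0.2519)^(1.337) = 0.1584.
C_{P,max} = 0.1584×5.43 = 0.860 mol·L⁻¹.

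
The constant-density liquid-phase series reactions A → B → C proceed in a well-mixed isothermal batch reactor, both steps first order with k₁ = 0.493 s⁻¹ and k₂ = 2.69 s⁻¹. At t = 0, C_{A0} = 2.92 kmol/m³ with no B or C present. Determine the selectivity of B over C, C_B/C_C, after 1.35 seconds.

For first-order series with pure A initially, C_B(t) = k₁C_{A0}/(k₂−k₁)·(e^(−k₁t) − e^(−k₂t)).
e^(−k₁t) = e^(−0.493×1.35) = e^(−0.6656) = 0.5140; e^(−k₂t) = e^(−3.631) = 0.02648.
C_B = 0.493×2.92/(2.69−0.493) × (0.5140−0.02648) = 0.6552×0.4875 = 0.3194 kmol/m³.
C_A = C_{A0}e^(−k₁t) = 1.501 kmol/m³, so C_C = C_{A0}−C_A−C_B = 1.100 kmol/m³; C_B/C_C = 0.290.

0.290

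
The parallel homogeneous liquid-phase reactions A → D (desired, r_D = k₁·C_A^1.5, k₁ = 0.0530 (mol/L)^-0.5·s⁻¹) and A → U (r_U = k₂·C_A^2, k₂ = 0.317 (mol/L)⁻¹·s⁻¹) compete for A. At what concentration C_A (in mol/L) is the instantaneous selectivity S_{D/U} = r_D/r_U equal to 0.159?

1.11 mol/L

S_{D/U} = (k₁/k₂)·C_A^-0.5 ⇒ C_A = (S·k₂/k₁)^(-2).
= (0.159×0.317/0.0530)^(-2) = (0.9510)^(-2) = 1.11 mol/L.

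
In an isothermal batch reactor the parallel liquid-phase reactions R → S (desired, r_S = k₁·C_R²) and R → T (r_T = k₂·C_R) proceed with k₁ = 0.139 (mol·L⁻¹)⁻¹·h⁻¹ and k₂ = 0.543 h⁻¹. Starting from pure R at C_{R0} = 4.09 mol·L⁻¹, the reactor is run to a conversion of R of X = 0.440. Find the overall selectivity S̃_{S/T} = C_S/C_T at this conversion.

C_R = C_{R0}(1−X) = 2.290 mol·L⁻¹.
Along a PFR/batch, dC_T/dC_R = −r_T/(r_S+r_T) = −k₂/(k₂+k₁·C_R).
Integrating from C_{R0} to C_R: C_T = (0.543/0.139)·ln[(0.543+0.139·4.09)/(0.543+0.139·2.29)] = 3.906·ln(1.112/0.8614) = 0.9960 mol·L⁻¹.
Then C_S = (C_{R0}−C_R) − C_T = 1.800 − 0.9960 = 0.8036 mol·L⁻¹.
S̃_{S/T} = C_S/C_T = 0.8036/0.9960 = 0.807.

0.807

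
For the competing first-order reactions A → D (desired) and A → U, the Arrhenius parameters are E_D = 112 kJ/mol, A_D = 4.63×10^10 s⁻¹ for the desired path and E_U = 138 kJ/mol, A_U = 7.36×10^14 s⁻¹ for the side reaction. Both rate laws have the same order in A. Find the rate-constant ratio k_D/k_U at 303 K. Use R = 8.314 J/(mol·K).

Since both paths have the same order in A, the concentration cancels and S_{D/U} = k_D/k_U = (A_D/A_U)·exp[(E_U−E_D)/(RT)].
(E_U−E_D)/(RT) = (138−112)×10³/(8.314×303) = 26000/2519 = 10.32.
k_D/k_U = (4.63×10^10/7.36×10^14)·exp(10.32) = 6.291×10^-5 × 30363 = 1.91.

1.91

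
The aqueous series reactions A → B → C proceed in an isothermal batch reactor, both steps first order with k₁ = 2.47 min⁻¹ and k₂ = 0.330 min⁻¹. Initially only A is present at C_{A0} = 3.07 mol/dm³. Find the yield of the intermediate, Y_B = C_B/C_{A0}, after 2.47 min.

For first-order series with pure A initially, C_B(t) = k₁C_{A0}/(k₂−k₁)·(e^(−k₁t) − e^(−k₂t)).
e^(−k₁t) = e^(−2.47×2.47) = e^(−6.101) = 0.002241; e^(−k₂t) = e^(−0.8151) = 0.4426.
C_B = 2.47×3.07/(0.330−2.47) × (0.002241−0.4426) = (-3.543)×(-0.4404) = 1.560 mol/dm³.
Y_B = C_B/C_{A0} = 1.560/3.07 = 0.508.

0.508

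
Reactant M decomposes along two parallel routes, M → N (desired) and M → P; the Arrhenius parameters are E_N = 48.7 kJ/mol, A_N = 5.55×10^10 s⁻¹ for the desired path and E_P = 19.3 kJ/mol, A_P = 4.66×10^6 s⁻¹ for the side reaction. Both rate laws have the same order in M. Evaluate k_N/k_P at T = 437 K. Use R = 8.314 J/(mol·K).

3.64

Since both paths have the same order in M, the concentration cancels and S_{N/P} = k_N/k_P = (A_N/A_P)·exp[(E_P−E_N)/(RT)].
(E_P−E_N)/(RT) = (19.3−48.7)×10³/(8.314×437) = -29400/3633 = -8.092.
k_N/k_P = (5.55×10^10/4.66×10^6)·exp(-8.092) = 11910 × 3.060×10^-4 = 3.64.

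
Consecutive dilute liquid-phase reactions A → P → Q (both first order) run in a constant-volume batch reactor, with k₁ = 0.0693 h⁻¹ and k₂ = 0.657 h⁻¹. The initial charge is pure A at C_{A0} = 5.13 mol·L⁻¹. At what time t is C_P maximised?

3.83 h

The intermediate peaks when r₁ = r₂, i.e. k₁e^(−k₁t) = k₂e^(−k₂t), giving t_opt = ln(k₂/k₁)/(k₂−k₁).
= ln(0.657/0.0693)/(0.657−0.0693) = ln(9.481)/0.5877 = 2.249/0.5877 = 3.83 h.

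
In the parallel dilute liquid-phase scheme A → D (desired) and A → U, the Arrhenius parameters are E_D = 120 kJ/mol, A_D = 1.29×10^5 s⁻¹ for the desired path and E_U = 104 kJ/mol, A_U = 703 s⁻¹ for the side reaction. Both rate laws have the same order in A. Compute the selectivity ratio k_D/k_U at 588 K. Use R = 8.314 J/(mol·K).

6.95

Since both paths have the same order in A, the concentration cancels and S_{D/U} = k_D/k_U = (A_D/A_U)·exp[(E_U−E_D)/(RT)].
(E_U−E_D)/(RT) = (104−120)×10³/(8.314×588) = -16000/4889 = -3.273.
k_D/k_U = (1.29×10^5/703)·exp(-3.273) = 183.5 × 0.03790 = 6.95.
Since E_D > E_U, raising the temperature improves selectivity toward D.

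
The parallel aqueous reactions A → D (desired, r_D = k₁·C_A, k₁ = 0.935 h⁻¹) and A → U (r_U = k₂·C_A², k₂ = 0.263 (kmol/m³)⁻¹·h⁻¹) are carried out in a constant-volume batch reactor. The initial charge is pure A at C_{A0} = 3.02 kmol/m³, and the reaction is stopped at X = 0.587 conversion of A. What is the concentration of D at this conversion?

C_A = C_{A0}(1−X) = 1.247 kmol/m³.
Along a PFR/batch, dC_D/dC_A = −r_D/(r_D+r_U) = −k₁/(k₁+k₂·C_A).
Integrating from C_{A0} to C_A: C_D = (0.935/0.263)·ln[(0.935+0.263·3.02)/(0.935+0.263·1.25)] = 3.555·ln(1.729/1.263) = 1.117 kmol/m³.

1.12 kmol/m³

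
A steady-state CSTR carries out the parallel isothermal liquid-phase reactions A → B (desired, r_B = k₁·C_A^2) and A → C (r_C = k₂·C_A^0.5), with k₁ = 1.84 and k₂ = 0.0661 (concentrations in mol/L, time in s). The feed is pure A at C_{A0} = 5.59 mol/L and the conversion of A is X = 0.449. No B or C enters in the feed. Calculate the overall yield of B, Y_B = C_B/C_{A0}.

0.446

Exit C_A = C_{A0}(1−X) = 5.59×0.551 = 3.080 mol/L.
Rates in a CSTR are evaluated at the outlet concentration: r_B = 1.84×3.080^2 = 17.46, r_C = 0.0661×3.080^0.5 = 0.1160.
Fraction of consumed A going to B: r_B/(r_B+r_C) = 0.9934.
C_B = 0.9934·C_{A0}·X = 0.9934×5.59×0.449 = 2.49 mol/L; Y_B = C_B/C_{A0} = 0.446.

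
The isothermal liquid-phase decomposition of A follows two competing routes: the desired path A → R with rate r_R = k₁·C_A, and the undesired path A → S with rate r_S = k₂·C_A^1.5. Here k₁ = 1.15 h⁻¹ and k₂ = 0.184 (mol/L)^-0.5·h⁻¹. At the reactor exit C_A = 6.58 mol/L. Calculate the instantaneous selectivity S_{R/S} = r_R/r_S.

2.44

S_{R/S} = r_R/r_S = (k₁·C_A)/(k₂·C_A^1.5) = (k₁/k₂)·C_A^-0.5.
= (1.15×6.580) / (0.184×6.580^1.5) = 7.567/3.106 = 2.44.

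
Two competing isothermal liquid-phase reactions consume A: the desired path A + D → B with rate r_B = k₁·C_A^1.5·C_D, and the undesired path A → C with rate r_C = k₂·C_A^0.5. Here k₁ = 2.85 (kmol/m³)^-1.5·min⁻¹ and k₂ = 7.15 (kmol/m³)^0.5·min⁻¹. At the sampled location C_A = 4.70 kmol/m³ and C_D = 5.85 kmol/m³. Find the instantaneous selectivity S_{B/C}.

11.0

S_{B/C} = r_B/r_C = (k₁·C_A^1.5·C_D)/(k₂·C_A^0.5) = (k₁/k₂)·C_A·C_D.
= (2.85×4.700^1.5×5.850) / (7.15×4.700^0.5) = 169.9/15.50 = 11.0.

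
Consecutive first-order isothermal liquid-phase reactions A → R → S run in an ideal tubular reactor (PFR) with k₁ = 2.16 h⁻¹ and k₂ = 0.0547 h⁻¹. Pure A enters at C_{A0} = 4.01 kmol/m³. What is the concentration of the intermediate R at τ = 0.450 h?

Solving the coupled first-order balances gives C_R(τ) = [k₁/(k₂−k₁)]·C_{A0}·(e^(−k₁τ) − e^(−k₂τ)).
e^(−k₁τ) = e^(−2.16×0.450) = e^(−0.9720) = 0.3783; e^(−k₂τ) = e^(−0.02462) = 0.9757.
C_R = 2.16×4.01/(0.0547−2.16) × (0.3783−0.9757) = (-4.114)×(-0.5974) = 2.458 kmol/m³.

2.46 kmol/m³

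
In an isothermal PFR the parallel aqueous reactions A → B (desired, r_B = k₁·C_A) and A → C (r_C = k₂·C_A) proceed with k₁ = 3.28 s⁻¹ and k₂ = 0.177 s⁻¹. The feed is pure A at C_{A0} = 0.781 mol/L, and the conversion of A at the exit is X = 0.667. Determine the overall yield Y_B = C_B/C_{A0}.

C_A = C_{A0}(1−X) = 0.2601 mol/L.
Both paths are first order in A, so the instantaneous fraction to B is constant: dC_B/d(−C_A) = k₁/(k₁+k₂) = 0.9488.
C_B = 0.9488·(C_{A0}−C_A) = 0.9488×0.5209 = 0.494 mol/L.
Y_B = C_B/C_{A0} = 0.4943/0.781 = 0.633.

0.633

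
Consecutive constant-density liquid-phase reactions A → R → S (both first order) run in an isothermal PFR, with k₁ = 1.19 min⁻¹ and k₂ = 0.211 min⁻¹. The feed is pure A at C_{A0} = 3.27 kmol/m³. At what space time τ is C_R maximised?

1.77 min

For first-order series the maximum of C_R occurs at τ_opt = ln(k₂/k₁)/(k₂−k₁).
= ln(0.211/1.19)/(0.211−1.19) = ln(0.1773)/-0.9790 = -1.730/-0.9790 = 1.77 min.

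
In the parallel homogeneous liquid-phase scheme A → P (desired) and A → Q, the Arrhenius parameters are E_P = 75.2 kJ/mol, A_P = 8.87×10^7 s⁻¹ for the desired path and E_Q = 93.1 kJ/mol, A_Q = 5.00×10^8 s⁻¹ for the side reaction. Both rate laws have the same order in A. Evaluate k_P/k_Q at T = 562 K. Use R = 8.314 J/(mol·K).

8.18

With equal orders, S_{P/Q} = k_P/k_Q = (A_P/A_Q)·exp[(E_Q−E_P)/(RT)].
(E_Q−E_P)/(RT) = (93.1−75.2)×10³/(8.314×562) = 17900/4672 = 3.831.
k_P/k_Q = (8.87×10^7/5.00×10^8)·exp(3.831) = 0.1774 × 46.11 = 8.18.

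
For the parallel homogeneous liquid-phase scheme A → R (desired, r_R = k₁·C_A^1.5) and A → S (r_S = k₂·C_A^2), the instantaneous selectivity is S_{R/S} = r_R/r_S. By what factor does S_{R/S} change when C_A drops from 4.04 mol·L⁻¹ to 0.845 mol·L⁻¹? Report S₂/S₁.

S_{R/S} = (k₁/k₂)·C_A^-0.5, so S₂/S₁ = (C_{A,2}/C_{A,1})^-0.5.
= (0.845/4.04)^(-0.5) = (0.2092)^(-0.5) = 2.19.
Selectivity toward R rises as C_A falls — low-concentration operation is favoured.

2.19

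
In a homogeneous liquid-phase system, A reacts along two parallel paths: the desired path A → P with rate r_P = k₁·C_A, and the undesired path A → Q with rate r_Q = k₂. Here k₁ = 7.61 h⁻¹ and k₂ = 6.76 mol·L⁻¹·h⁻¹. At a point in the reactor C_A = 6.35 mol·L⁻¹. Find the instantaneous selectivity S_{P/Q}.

S_{P/Q} = r_P/r_Q = (k₁·C_A)/(k₂) = (k₁/k₂)·C_A.
= (7.61×6.350) / (6.76) = 48.32/6.760 = 7.15.

7.15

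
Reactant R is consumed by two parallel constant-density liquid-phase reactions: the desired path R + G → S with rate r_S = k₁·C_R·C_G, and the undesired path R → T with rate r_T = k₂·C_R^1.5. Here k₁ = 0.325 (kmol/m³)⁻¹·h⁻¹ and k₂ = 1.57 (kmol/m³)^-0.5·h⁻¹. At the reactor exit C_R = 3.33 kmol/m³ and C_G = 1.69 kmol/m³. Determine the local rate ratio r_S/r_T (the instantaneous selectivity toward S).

S_{S/T} = r_S/r_T = (k₁·C_R·C_G)/(k₂·C_R^1.5) = (k₁/k₂)·C_R^-0.5·C_G.
= (0.325×3.330×1.690) / (1.57×3.330^1.5) = 1.829/9.540 = 0.192.

0.192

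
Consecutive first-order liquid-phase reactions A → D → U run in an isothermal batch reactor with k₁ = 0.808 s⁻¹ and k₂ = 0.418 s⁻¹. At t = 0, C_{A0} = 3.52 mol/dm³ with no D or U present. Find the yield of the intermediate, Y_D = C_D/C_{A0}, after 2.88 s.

0.419

For first-order series with pure A initially, C_D(t) = k₁C_{A0}/(k₂−k₁)·(e^(−k₁t) − e^(−k₂t)).
e^(−k₁t) = e^(−0.808×2.88) = e^(−2.327) = 0.09758; e^(−k₂t) = e^(−1.204) = 0.3000.
C_D = 0.808×3.52/(0.418−0.808) × (0.09758−0.3000) = (-7.293)×(-0.2025) = 1.476 mol/dm³.
Y_D = C_D/C_{A0} = 1.476/3.52 = 0.419.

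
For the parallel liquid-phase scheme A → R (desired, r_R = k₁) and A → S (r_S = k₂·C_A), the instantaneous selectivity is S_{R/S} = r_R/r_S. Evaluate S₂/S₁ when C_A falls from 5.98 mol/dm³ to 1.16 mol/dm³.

S_{R/S} = (k₁/k₂)·C_A⁻¹, so S₂/S₁ = (C_{A,2}/C_{A,1})⁻¹.
= 5.98/1.16 = 5.16.

5.16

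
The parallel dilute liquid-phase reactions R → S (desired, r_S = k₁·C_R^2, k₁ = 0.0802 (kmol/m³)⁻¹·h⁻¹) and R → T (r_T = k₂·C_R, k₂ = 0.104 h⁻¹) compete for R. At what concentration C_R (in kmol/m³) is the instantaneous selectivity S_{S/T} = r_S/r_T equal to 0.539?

S_{S/T} = (k₁/k₂)·C_R ⇒ C_R = S·k₂/k₁.
= 0.539×0.104/0.0802 = 0.699 kmol/m³.

0.699 kmol/m³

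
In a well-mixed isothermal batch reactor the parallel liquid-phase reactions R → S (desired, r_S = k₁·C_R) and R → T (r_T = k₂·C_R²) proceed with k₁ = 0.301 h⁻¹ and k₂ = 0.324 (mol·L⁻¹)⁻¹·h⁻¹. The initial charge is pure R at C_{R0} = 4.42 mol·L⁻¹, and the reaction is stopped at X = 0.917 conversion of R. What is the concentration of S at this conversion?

1.32 mol·L⁻¹

C_R = C_{R0}(1−X) = 0.3669 mol·L⁻¹.
Along a PFR/batch, dC_S/dC_R = −r_S/(r_S+r_T) = −k₁/(k₁+k₂·C_R).
Integrating from C_{R0} to C_R: C_S = (0.301/0.324)·ln[(0.301+0.324·4.42)/(0.301+0.324·0.367)] = 0.9290·ln(1.733/0.4199) = 1.317 mol·L⁻¹.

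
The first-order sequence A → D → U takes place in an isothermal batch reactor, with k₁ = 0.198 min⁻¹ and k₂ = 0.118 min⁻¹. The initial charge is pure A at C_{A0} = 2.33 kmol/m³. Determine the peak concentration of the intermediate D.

1.09 kmol/m³

At the optimum, C_{D,max}/C_{A0} = (k₁/k₂)^[k₂/(k₂−k₁)].
= (0.198/0.118)^(0.118/(0.118−0.198)) = (1.678)^(-1.475) = 0.4661.
C_{D,max} = 0.4661×2.33 = 1.09 kmol/m³.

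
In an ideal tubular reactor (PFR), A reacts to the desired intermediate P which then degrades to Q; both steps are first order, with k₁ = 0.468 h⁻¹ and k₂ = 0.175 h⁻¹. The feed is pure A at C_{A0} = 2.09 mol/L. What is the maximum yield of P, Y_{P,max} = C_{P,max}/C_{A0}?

0.556

Evaluating C_P at τ_opt = ln(k₂/k₁)/(k₂−k₁) gives C_{P,max}/C_{A0} = (k₁/k₂)^[k₂/(k₂−k₁)].
= (0.468/0.175)^(0.175/(0.175−0.468)) = (2.674)^(-0.5973) = 0.5557.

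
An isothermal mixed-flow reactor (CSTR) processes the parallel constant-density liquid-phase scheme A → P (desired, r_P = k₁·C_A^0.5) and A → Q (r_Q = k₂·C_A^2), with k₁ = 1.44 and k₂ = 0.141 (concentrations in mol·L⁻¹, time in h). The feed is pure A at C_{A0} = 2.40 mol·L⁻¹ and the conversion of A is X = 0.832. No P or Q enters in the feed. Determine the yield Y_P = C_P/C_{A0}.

Exit C_A = C_{A0}(1−X) = 2.40×0.168 = 0.4032 mol·L⁻¹.
In a CSTR the entire volume is at exit conditions, so r_P = 1.44×0.4032^0.5 = 0.9144 and r_Q = 0.141×0.4032^2 = 0.02292.
Fraction of consumed A going to P: r_P/(r_P+r_Q) = 0.9755.
C_P = 0.9755·C_{A0}·X = 0.9755×2.40×0.832 = 1.95 mol·L⁻¹; Y_P = C_P/C_{A0} = 0.812.

0.812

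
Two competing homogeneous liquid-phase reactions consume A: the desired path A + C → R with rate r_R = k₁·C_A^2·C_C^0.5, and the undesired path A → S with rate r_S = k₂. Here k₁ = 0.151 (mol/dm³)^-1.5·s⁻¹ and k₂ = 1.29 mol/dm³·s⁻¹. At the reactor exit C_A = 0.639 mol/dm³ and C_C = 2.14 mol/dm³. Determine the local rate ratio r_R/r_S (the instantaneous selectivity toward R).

S_{R/S} = r_R/r_S = (k₁·C_A^2·C_C^0.5)/(k₂) = (k₁/k₂)·C_A^2·C_C^0.5.
= (0.151×0.6390^2×2.140^0.5) / (1.29) = 0.09020/1.290 = 0.0699.

0.0699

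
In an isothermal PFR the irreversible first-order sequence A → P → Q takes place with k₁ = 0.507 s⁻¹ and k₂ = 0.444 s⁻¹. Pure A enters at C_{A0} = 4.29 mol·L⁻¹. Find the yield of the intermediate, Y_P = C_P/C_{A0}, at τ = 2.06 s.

Solving the coupled first-order balances gives C_P(τ) = [k₁/(k₂−k₁)]·C_{A0}·(e^(−k₁τ) − e^(−k₂τ)).
e^(−k₁τ) = e^(−0.507×2.06) = e^(−1.044) = 0.3519; e^(−k₂τ) = e^(−0.9146) = 0.4007.
C_P = 0.507×4.29/(0.444−0.507) × (0.3519−0.4007) = (-34.52)×(-0.04876) = 1.684 mol·L⁻¹.
Y_P = C_P/C_{A0} = 1.684/4.29 = 0.392.

0.392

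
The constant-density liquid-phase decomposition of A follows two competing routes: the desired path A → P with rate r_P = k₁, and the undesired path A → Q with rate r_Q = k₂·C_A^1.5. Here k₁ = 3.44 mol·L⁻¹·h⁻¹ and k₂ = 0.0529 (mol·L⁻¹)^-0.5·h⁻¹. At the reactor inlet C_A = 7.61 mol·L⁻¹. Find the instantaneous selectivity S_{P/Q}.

S_{P/Q} = r_P/r_Q = (k₁)/(k₂·C_A^1.5) = (k₁/k₂)·C_A^-1.5.
= (3.44) / (0.0529×7.610^1.5) = 3.440/1.111 = 3.10.

3.10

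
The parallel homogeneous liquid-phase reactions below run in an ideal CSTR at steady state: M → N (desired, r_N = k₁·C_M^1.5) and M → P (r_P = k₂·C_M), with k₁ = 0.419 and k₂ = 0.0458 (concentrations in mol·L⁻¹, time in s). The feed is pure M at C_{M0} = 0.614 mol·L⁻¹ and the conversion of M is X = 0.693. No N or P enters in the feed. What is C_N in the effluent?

Exit C_M = C_{M0}(1−X) = 0.614×0.307 = 0.1885 mol·L⁻¹.
A CSTR operates uniformly at the exit composition, giving r_N = 0.03429 and r_P = 0.008633 (each k·C_M^n at C_M = 0.1885).
Fraction of consumed M going to N: r_N/(r_N+r_P) = 0.7989.
C_N = 0.7989·C_{M0}·X = 0.7989×0.614×0.693 = 0.340 mol·L⁻¹.

0.340 mol·L⁻¹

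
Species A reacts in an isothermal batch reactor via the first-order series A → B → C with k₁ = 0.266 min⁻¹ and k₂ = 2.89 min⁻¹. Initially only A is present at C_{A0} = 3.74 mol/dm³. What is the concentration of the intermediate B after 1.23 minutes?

Solving the coupled first-order balances gives C_B(t) = [k₁/(k₂−k₁)]·C_{A0}·(e^(−k₁t) − e^(−k₂t)).
e^(−k₁t) = e^(−0.266×1.23) = e^(−0.3272) = 0.7210; e^(−k₂t) = e^(−3.555) = 0.02859.
C_B = 0.266×3.74/(2.89−0.266) × (0.7210−0.02859) = 0.3791×0.6924 = 0.2625 mol/dm³.

0.262 mol/dm³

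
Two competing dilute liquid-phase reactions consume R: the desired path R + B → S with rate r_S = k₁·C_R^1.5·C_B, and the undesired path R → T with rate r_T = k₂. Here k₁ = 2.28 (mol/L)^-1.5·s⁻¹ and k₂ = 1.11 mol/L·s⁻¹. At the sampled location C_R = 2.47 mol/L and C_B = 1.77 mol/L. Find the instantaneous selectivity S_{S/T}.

14.1

S_{S/T} = r_S/r_T = (k₁·C_R^1.5·C_B)/(k₂) = (k₁/k₂)·C_R^1.5·C_B.
= (2.28×2.470^1.5×1.770) / (1.11) = 15.67/1.110 = 14.1.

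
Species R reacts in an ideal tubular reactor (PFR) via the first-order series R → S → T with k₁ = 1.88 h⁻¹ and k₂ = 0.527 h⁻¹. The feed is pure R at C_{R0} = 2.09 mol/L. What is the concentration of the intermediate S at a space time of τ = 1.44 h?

1.17 mol/L

For first-order series with pure R initially, C_S(τ) = k₁C_{R0}/(k₂−k₁)·(e^(−k₁τ) − e^(−k₂τ)).
e^(−k₁τ) = e^(−1.88×1.44) = e^(−2.707) = 0.06672; e^(−k₂τ) = e^(−0.7589) = 0.4682.
C_S = 1.88×2.09/(0.527−1.88) × (0.06672−0.4682) = (-2.904)×(-0.4015) = 1.166 mol/L.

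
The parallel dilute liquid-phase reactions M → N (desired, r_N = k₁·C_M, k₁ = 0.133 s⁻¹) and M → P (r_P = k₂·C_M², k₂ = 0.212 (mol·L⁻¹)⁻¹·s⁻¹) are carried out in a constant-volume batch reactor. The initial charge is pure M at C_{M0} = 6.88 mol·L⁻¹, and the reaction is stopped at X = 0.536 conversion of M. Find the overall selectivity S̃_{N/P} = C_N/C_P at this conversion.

C_M = C_{M0}(1−X) = 3.192 mol·L⁻¹.
Along a PFR/batch, dC_N/dC_M = −r_N/(r_N+r_P) = −k₁/(k₁+k₂·C_M).
Integrating from C_{M0} to C_M: C_N = (0.133/0.212)·ln[(0.133+0.212·6.88)/(0.133+0.212·3.19)] = 0.6274·ln(1.592/0.8098) = 0.4239 mol·L⁻¹.
C_P = (C_{M0}−C_M)−C_N = 3.264 mol·L⁻¹; S̃_{N/P} = 0.4239/3.264 = 0.130.

0.130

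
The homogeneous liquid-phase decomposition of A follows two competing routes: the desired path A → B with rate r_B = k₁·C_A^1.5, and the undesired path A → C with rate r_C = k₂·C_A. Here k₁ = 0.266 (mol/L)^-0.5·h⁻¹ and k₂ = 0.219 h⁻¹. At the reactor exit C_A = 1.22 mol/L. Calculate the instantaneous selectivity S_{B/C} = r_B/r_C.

S_{B/C} = r_B/r_C = (k₁·C_A^1.5)/(k₂·C_A) = (k₁/k₂)·C_A^0.5.
= (0.266×1.220^1.5) / (0.219×1.220) = 0.3584/0.2672 = 1.34.

1.34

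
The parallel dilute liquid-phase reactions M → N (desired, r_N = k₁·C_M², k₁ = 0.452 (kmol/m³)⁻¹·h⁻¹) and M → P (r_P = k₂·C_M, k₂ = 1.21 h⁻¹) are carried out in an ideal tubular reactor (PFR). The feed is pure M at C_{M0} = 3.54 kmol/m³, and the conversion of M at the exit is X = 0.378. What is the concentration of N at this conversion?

0.689 kmol/m³

C_M = C_{M0}(1−X) = 2.202 kmol/m³.
Along a PFR/batch, dC_P/dC_M = −r_P/(r_N+r_P) = −k₂/(k₂+k₁·C_M).
Integrating from C_{M0} to C_M: C_P = (1.21/0.452)·ln[(1.21+0.452·3.54)/(1.21+0.452·2.20)] = 2.677·ln(2.810/2.205) = 0.6488 kmol/m³.
Then C_N = (C_{M0}−C_M) − C_P = 1.338 − 0.6488 = 0.6893 kmol/m³.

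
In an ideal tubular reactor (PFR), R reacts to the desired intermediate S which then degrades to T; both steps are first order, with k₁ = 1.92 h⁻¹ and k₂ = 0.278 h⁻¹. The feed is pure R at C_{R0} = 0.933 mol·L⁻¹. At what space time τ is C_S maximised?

1.18 h

The intermediate peaks when r₁ = r₂, i.e. k₁e^(−k₁τ) = k₂e^(−k₂τ), giving τ_opt = ln(k₂/k₁)/(k₂−k₁).
= ln(0.278/1.92)/(0.278−1.92) = ln(0.1448)/-1.642 = -1.932/-1.642 = 1.18 h.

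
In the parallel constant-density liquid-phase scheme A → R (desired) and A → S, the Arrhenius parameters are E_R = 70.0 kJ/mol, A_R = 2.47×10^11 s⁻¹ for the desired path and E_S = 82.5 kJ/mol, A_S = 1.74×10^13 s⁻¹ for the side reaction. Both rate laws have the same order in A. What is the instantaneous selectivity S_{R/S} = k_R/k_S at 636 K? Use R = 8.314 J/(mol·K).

Since both paths have the same order in A, the concentration cancels and S_{R/S} = k_R/k_S = (A_R/A_S)·exp[(E_S−E_R)/(RT)].
(E_S−E_R)/(RT) = (82.5−70.0)×10³/(8.314×636) = 12500/5288 = 2.364.
k_R/k_S = (2.47×10^11/1.74×10^13)·exp(2.364) = 0.01420 × 10.63 = 0.151.

0.151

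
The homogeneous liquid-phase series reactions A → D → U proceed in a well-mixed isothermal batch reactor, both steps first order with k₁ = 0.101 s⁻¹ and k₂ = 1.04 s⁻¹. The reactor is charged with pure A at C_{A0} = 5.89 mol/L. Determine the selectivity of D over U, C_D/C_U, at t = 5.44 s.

0.171

The intermediate concentration in a first-order A→B→C sequence is C_D = k₁C_{A0}(e^(−k₁t) − e^(−k₂t))/(k₂−k₁).
e^(−k₁t) = e^(−0.101×5.44) = e^(−0.5494) = 0.5773; e^(−k₂t) = e^(−5.658) = 0.003491.
C_D = 0.101×5.89/(1.04−0.101) × (0.5773−0.003491) = 0.6335×0.5738 = 0.3635 mol/L.
C_A = C_{A0}e^(−k₁t) = 3.400 mol/L, so C_U = C_{A0}−C_A−C_D = 2.126 mol/L; C_D/C_U = 0.171.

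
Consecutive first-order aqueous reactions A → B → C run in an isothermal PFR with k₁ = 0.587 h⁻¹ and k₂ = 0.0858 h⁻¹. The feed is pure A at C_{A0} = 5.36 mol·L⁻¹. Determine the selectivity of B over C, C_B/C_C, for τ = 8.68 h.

For first-order series with pure A initially, C_B(τ) = k₁C_{A0}/(k₂−k₁)·(e^(−k₁τ) − e^(−k₂τ)).
e^(−k₁τ) = e^(−0.587×8.68) = e^(−5.095) = 0.006126; e^(−k₂τ) = e^(−0.7447) = 0.4749.
C_B = 0.587×5.36/(0.0858−0.587) × (0.006126−0.4749) = (-6.278)×(-0.4687) = 2.942 mol·L⁻¹.
C_A = C_{A0}e^(−k₁τ) = 0.03284 mol·L⁻¹, so C_C = C_{A0}−C_A−C_B = 2.385 mol·L⁻¹; C_B/C_C = 1.23.

1.23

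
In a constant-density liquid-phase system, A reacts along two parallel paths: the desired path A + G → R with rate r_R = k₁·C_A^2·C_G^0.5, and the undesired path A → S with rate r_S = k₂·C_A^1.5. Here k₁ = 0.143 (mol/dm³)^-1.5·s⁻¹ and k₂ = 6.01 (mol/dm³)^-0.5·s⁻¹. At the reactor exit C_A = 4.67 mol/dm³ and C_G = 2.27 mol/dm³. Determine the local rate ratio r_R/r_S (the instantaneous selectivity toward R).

S_{R/S} = r_R/r_S = (k₁·C_A^2·C_G^0.5)/(k₂·C_A^1.5) = (k₁/k₂)·C_A^0.5·C_G^0.5.
= (0.143×4.670^2×2.270^0.5) / (6.01×4.670^1.5) = 4.699/60.65 = 0.0775.
Since the desired path is higher order in A, keeping C_A high (PFR or concentrated feed) favours R.

0.0775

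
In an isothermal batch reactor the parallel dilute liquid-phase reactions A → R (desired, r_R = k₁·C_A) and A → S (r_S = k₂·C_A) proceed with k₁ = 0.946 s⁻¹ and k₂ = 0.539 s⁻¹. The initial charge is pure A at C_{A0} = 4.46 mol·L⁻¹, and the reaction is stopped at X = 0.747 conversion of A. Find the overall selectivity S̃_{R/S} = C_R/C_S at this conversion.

C_A = C_{A0}(1−X) = 1.128 mol·L⁻¹.
Both paths are first order in A, so the instantaneous fraction to R is constant: dC_R/d(−C_A) = k₁/(k₁+k₂) = 0.6370.
C_R = 0.6370·(C_{A0}−C_A) = 0.6370×3.332 = 2.12 mol·L⁻¹.
C_S = (C_{A0}−C_A)−C_R = 1.209 mol·L⁻¹; S̃_{R/S} = 2.122/1.209 = 1.76.

1.76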